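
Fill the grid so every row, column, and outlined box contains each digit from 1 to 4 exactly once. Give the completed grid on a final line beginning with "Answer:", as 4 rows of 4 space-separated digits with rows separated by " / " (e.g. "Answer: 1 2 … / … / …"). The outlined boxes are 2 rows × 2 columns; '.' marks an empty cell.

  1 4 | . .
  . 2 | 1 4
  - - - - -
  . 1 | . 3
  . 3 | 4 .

Step 1. [r3c3∈{2}] only 2 remains possible at r3c3, so r3c3=2.
Step 2. [r1c3∈{3}] nothing but 3 survives at r1c3, so r1c3=3.
Step 3. [r2c1∈{3}] r2c1's peers cover all but 3. So r2c1=3.
Step 4. [r3c1∈{4}] r3c1 has the single candidate 4 ⇒ r3c1=4.
Step 5. [r4c4∈{1}] nothing but 1 survives at r4c4, so r4c4=1.
Step 6. [r4c1∈{2}] nothing but 2 survives at r4c1 ⇒ r4c1=2.
Step 7. [r1c4∈{2}] only 2 remains possible at r1c4, so r1c4=2.

Answer: 1 4 3 2 / 3 2 1 4 / 4 1 2 3 / 2 3 4 1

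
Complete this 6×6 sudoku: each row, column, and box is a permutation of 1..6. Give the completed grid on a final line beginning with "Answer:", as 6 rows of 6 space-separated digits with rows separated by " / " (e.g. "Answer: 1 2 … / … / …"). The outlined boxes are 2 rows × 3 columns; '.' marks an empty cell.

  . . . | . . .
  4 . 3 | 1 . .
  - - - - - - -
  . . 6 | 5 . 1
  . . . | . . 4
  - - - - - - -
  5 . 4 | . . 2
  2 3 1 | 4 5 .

Step 1. [r1c1∈{1,6}] in col 1, 6 fits only at r1c1 ⇒ r1c1=6.
Step 2. [r1c2∈{1,2,5}] row 1 places 1 nowhere but r1c2, so r1c2=1.
Step 3. [r1c6∈{3,5}] col 6 places 3 nowhere but r1c6. So r1c6=3.
Step 4. [r1c4∈{2}] only 2 remains possible at r1c4 ⇒ r1c4=2.
Step 5. [r4c3∈{2,5}] col 3 places 2 nowhere but r4c3. So r4c3=2.
Step 6. [r6c6∈{6}] r6c6 has the single candidate 6 ⇒ r6c6=6.
Step 7. [r4c4∈{3,6}] across col 4, 6 lands solely at r4c4. So r4c4=6.
Step 8. [r4c5∈{3}] r4c5's peers cover all but 3 ⇒ r4c5=3.
Step 9. [r4c2∈{5}] only 5 remains possible at r4c2. So r4c2=5.
Step 10. [r1c3∈{5}] r1c3 has the single candidate 5, so r1c3=5.
Step 11. [r3c2∈{4}] only 4 remains possible at r3c2, so r3c2=4.
Step 12. [r4c1∈{1}] r4c1's peers cover all but 1. So r4c1=1.
Step 13. [r2c6∈{5}] nothing but 5 survives at r2c6 ⇒ r2c6=5.
Step 14. [r5c5∈{1}] r5c5 has the single candidate 1, so r5c5=1.
Step 15. [r1c5∈{4}] only 4 remains possible at r1c5 ⇒ r1c5=4.
Step 16. [r3c5∈{2}] r3c5 is down to just 2, so r3c5=2.
Step 17. [r2c5∈{6}] nothing but 6 survives at r2c5. So r2c5=6.
Step 18. [r5c2∈{6}] r5c2 is down to just 6. So r5c2=6.
Step 19. [r5c4∈{3}] only 3 remains possible at r5c4, so r5c4=3.
Step 20. [r3c1∈{3}] r3c1 has the single candidate 3, so r3c1=3.
Step 21. [r2c2∈{2}] r2c2 is down to just 2. So r2c2=2.

Answer: 6 1 5 2 4 3 / 4 2 3 1 6 5 / 3 4 6 5 2 1 / 1 5 2 6 3 4 / 5 6 4 3 1 2 / 2 3 1 4 5 6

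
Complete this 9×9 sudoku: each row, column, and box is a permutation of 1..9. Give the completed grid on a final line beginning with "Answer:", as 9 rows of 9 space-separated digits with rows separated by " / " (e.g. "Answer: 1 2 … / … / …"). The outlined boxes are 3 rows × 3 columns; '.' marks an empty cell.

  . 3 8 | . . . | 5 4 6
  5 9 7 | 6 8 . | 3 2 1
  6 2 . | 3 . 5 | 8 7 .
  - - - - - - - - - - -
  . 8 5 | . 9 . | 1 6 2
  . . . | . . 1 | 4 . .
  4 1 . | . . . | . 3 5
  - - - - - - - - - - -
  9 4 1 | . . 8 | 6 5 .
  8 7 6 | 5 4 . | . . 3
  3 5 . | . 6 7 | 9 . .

Step 1. [r7c4∈{2}] r7c4's peers cover all but 2, so r7c4=2.
Step 2. [r5c1∈{2,7}] in col 1, 2 fits only at r5c1 ⇒ r5c1=2.
Step 3. [r1c4∈{1,7,9}] 9 has one home in col 4: r1c4, so r1c4=9.
Step 4. [r1c5∈{1,2,7}] across row 1, 7 lands solely at r1c5. So r1c5=7.
Step 5. [r5c8∈{8,9}] r5c8 is the only open cell in col 8 admitting 9 ⇒ r5c8=9.
Step 6. [r5c9∈{7,8}] box 6 places 8 nowhere but r5c9 ⇒ r5c9=8.
Step 7. [r4c4∈{4,7}] r4c4 is the only open cell in col 4 admitting 4. So r4c4=4.
Step 8. [r4c6∈{3}] only 3 remains possible at r4c6. So r4c6=3.
Step 9. [r9c8∈{1,8}] in row 9, 8 fits only at r9c8 ⇒ r9c8=8.
Step 10. [r6c6∈{2,6}] across row 6, 6 lands solely at r6c6. So r6c6=6.
Step 11. [r6c7∈{7}] r6c7's peers cover all but 7 ⇒ r6c7=7.
Step 12. [r8c6∈{9}] r8c6's peers cover all but 9. So r8c6=9.
Step 13. [r1c6∈{2}] r1c6 has the single candidate 2. So r1c6=2.
Step 14. [r5c3∈{3}] r5c3 is down to just 3. So r5c3=3.
Step 15. [r3c5∈{1}] only 1 remains possible at r3c5, so r3c5=1.
Step 16. [r5c5∈{5}] nothing but 5 survives at r5c5. So r5c5=5.
Step 17. [r4c1∈{7}] only 7 remains possible at r4c1. So r4c1=7.
Step 18. [r6c4∈{8}] r6c4's peers cover all but 8 ⇒ r6c4=8.
Step 19. [r1c1∈{1}] only 1 remains possible at r1c1, so r1c1=1.
Step 20. [r6c3∈{9}] r6c3 is down to just 9. So r6c3=9.
Step 21. [r7c5∈{3}] r7c5 is down to just 3. So r7c5=3.
Step 22. [r8c8∈{1}] only 1 remains possible at r8c8. So r8c8=1.
Step 23. [r5c2∈{6}] only 6 remains possible at r5c2. So r5c2=6.
Step 24. [r3c3∈{4}] r3c3 is down to just 4 ⇒ r3c3=4.
Step 25. [r6c5∈{2}] nothing but 2 survives at r6c5, so r6c5=2.
Step 26. [r8c7∈{2}] r8c7 has the single candidate 2 ⇒ r8c7=2.
Step 27. [r9c9∈{4}] r9c9 is down to just 4 ⇒ r9c9=4.
Step 28. [r5c4∈{7}] r5c4's peers cover all but 7. So r5c4=7.
Step 29. [r3c9∈{9}] nothing but 9 survives at r3c9. So r3c9=9.
Step 30. [r2c6∈{4}] nothing but 4 survives at r2c6. So r2c6=4.
Step 31. [r9c4∈{1}] r9c4 has the single candidate 1. So r9c4=1.
Step 32. [r9c3∈{2}] r9c3 has the single candidate 2, so r9c3=2.
Step 33. [r7c9∈{7}] r7c9 is down to just 7. So r7c9=7.

Answer: 1 3 8 9 7 2 5 4 6 / 5 9 7 6 8 4 3 2 1 / 6 2 4 3 1 5 8 7 9 / 7 8 5 4 9 3 1 6 2 / 2 6 3 7 5 1 4 9 8 / 4 1 9 8 2 6 7 3 5 / 9 4 1 2 3 8 6 5 7 / 8 7 6 5 4 9 2 1 3 / 3 5 2 1 6 7 9 8 4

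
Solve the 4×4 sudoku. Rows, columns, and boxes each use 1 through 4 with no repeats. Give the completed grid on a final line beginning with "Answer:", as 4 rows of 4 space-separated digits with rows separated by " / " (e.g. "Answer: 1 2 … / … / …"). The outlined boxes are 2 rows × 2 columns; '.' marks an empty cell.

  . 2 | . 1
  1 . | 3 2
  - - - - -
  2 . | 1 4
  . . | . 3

Step 1. [r4c1∈{4}] only 4 remains possible at r4c1. So r4c1=4.
Step 2. [r2c2∈{4}] r2c2's peers cover all but 4. So r2c2=4.
Step 3. [r3c2∈{3}] nothing but 3 survives at r3c2 ⇒ r3c2=3.
Step 4. [r1c1∈{3}] r1c1 is down to just 3 ⇒ r1c1=3.
Step 5. [r4c3∈{2}] nothing but 2 survives at r4c3, so r4c3=2.
Step 6. [r4c2∈{1}] only 1 remains possible at r4c2. So r4c2=1.
Step 7. [r1c3∈{4}] r1c3's peers cover all but 4. So r1c3=4.

Answer: 3 2 4 1 / 1 4 3 2 / 2 3 1 4 / 4 1 2 3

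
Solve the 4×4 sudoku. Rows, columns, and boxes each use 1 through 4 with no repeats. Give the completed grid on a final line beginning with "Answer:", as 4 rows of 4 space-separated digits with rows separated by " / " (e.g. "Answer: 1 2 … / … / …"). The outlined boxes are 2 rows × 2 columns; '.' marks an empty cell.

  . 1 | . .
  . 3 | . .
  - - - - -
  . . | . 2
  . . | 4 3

Step 1. [r3c3∈{1}] only 1 remains possible at r3c3 ⇒ r3c3=1.
Step 2. [r1c4∈{4}] nothing but 4 survives at r1c4, so r1c4=4.
Step 3. [r1c1∈{2}] r1c1 is down to just 2, so r1c1=2.
Step 4. [r2c1∈{4}] r2c1 has the single candidate 4 ⇒ r2c1=4.
Step 5. [r1c3∈{3}] r1c3's peers cover all but 3 ⇒ r1c3=3.
Step 6. [r2c3∈{2}] r2c3's peers cover all but 2 ⇒ r2c3=2.
Step 7. [r3c1∈{3}] nothing but 3 survives at r3c1 ⇒ r3c1=3.
Step 8. [r4c1∈{1}] nothing but 1 survives at r4c1. So r4c1=1.
Step 9. [r3c2∈{4}] r3c2's peers cover all but 4. So r3c2=4.
Step 10. [r2c4∈{1}] only 1 remains possible at r2c4. So r2c4=1.
Step 11. [r4c2∈{2}] nothing but 2 survives at r4c2 ⇒ r4c2=2.

Answer: 2 1 3 4 / 4 3 2 1 / 3 4 1 2 / 1 2 4 3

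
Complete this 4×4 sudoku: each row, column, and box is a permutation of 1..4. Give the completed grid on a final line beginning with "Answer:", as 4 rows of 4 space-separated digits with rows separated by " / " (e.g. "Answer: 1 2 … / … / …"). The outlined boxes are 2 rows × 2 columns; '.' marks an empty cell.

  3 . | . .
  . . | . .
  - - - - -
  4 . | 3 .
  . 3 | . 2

Step 1. [r3c4∈{1}] r3c4 is down to just 1, so r3c4=1.
Step 2. [r1c4∈{4}] only 4 remains possible at r1c4. So r1c4=4.
Step 3. [r2c1∈{1,2}] 2 has one home in col 1: r2c1, so r2c1=2.
Step 4. [r1c2∈{1}] r1c2 is down to just 1, so r1c2=1.
Step 5. [r3c2∈{2}] r3c2 has the single candidate 2 ⇒ r3c2=2.
Step 6. [r2c3∈{1}] r2c3's peers cover all but 1. So r2c3=1.
Step 7. [r4c1∈{1}] only 1 remains possible at r4c1, so r4c1=1.
Step 8. [r1c3∈{2}] r1c3 is down to just 2. So r1c3=2.
Step 9. [r2c2∈{4}] r2c2 is down to just 4 ⇒ r2c2=4.
Step 10. [r4c3∈{4}] only 4 remains possible at r4c3, so r4c3=4.
Step 11. [r2c4∈{3}] only 3 remains possible at r2c4. So r2c4=3.

Answer: 3 1 2 4 / 2 4 1 3 / 4 2 3 1 / 1 3 4 2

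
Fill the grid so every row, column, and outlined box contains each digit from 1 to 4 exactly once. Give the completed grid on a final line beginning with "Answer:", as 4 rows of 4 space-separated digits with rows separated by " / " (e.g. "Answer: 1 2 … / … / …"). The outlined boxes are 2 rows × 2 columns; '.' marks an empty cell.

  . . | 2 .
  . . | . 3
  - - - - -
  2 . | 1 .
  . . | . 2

Step 1. [r3c2∈{3,4}] across row 3, 3 lands solely at r3c2, so r3c2=3.
Step 2. [r2c3∈{4}] only 4 remains possible at r2c3. So r2c3=4.
Step 3. [r2c1∈{1}] r2c1 is down to just 1 ⇒ r2c1=1.
Step 4. [r4c1∈{4}] only 4 remains possible at r4c1, so r4c1=4.
Step 5. [r1c1∈{3}] only 3 remains possible at r1c1. So r1c1=3.
Step 6. [r2c2∈{2}] only 2 remains possible at r2c2, so r2c2=2.
Step 7. [r4c2∈{1}] r4c2 is down to just 1. So r4c2=1.
Step 8. [r4c3∈{3}] only 3 remains possible at r4c3. So r4c3=3.
Step 9. [r1c4∈{1}] only 1 remains possible at r1c4 ⇒ r1c4=1.
Step 10. [r3c4∈{4}] nothing but 4 survives at r3c4, so r3c4=4.
Step 11. [r1c2∈{4}] r1c2 has the single candidate 4, so r1c2=4.

Answer: 3 4 2 1 / 1 2 4 3 / 2 3 1 4 / 4 1 3 2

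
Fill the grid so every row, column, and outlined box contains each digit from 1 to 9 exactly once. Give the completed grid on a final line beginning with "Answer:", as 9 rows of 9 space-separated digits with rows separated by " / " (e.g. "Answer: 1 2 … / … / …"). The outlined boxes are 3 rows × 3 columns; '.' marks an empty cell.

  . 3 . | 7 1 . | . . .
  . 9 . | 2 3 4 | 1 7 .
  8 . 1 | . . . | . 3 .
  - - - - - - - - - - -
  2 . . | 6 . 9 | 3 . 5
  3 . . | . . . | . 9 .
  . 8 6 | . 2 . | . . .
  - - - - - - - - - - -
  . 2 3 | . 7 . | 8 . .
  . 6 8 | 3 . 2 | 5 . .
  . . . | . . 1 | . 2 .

Step 1. [r9c3∈{4,5,7,9}] 9 has one home in col 3: r9c3, so r9c3=9.
Step 2. [r1c8∈{4,5,6,8}] col 8 places 5 nowhere but r1c8 ⇒ r1c8=5.
Step 3. [r7c8∈{1,4,6}] across col 8, 6 lands solely at r7c8 ⇒ r7c8=6.
Step 4. [r7c6∈{5}] r7c6 is down to just 5. So r7c6=5.
Step 5. [r3c2∈{4,5,7}] across row 3, 7 lands solely at r3c2 ⇒ r3c2=7.
Step 6. [r3c6∈{6}] only 6 remains possible at r3c6. So r3c6=6.
Step 7. [r6c1∈{1,4,5,7,9}] 9 has one home in row 6: r6c1. So r6c1=9.
Step 8. [r6c4∈{1,4,5}] row 6 places 5 nowhere but r6c4. So r6c4=5.
Step 9. [r3c4∈{9}] nothing but 9 survives at r3c4, so r3c4=9.
Step 10. [r7c4∈{4}] r7c4 is down to just 4 ⇒ r7c4=4.
Step 11. [r1c7∈{2,4,6,9}] across col 7, 9 lands solely at r1c7. So r1c7=9.
Step 12. [r5c7∈{2,4,6,7}] col 7 places 6 nowhere but r5c7. So r5c7=6.
Step 13. [r5c9∈{1,2,4,7,8}] 2 has one home in row 5: r5c9 ⇒ r5c9=2.
Step 14. [r3c9∈{4}] r3c9 has the single candidate 4. So r3c9=4.
Step 15. [r4c8∈{1,4,8}] in col 8, 8 fits only at r4c8 ⇒ r4c8=8.
Step 16. [r4c5∈{4}] nothing but 4 survives at r4c5 ⇒ r4c5=4.
Step 17. [r5c5∈{8}] nothing but 8 survives at r5c5 ⇒ r5c5=8.
Step 18. [r5c6∈{7}] r5c6 is down to just 7 ⇒ r5c6=7.
Step 19. [r2c3∈{5}] r2c3's peers cover all but 5. So r2c3=5.
Step 20. [r9c1∈{4,5,7}] col 1 places 5 nowhere but r9c1, so r9c1=5.
Step 21. [r8c1∈{1,4,7}] 7 has one home in col 1: r8c1, so r8c1=7.
Step 22. [r8c8∈{1,4}] 4 has one home in row 8: r8c8 ⇒ r8c8=4.
Step 23. [r8c9∈{1,9}] r8c9 is the only open cell in row 8 admitting 1. So r8c9=1.
Step 24. [r9c7∈{7}] r9c7 has the single candidate 7. So r9c7=7.
Step 25. [r2c1∈{6}] r2c1 is down to just 6 ⇒ r2c1=6.
Step 26. [r5c3∈{4}] r5c3 has the single candidate 4 ⇒ r5c3=4.
Step 27. [r2c9∈{8}] r2c9 has the single candidate 8, so r2c9=8.
Step 28. [r5c2∈{1,5}] in row 5, 5 fits only at r5c2 ⇒ r5c2=5.
Step 29. [r7c9∈{9}] r7c9 has the single candidate 9, so r7c9=9.
Step 30. [r9c4∈{8}] only 8 remains possible at r9c4, so r9c4=8.
Step 31. [r6c9∈{7}] r6c9 is down to just 7. So r6c9=7.
Step 32. [r6c7∈{4}] r6c7 has the single candidate 4, so r6c7=4.
Step 33. [r7c1∈{1}] r7c1's peers cover all but 1, so r7c1=1.
Step 34. [r5c4∈{1}] nothing but 1 survives at r5c4. So r5c4=1.
Step 35. [r4c2∈{1}] only 1 remains possible at r4c2. So r4c2=1.
Step 36. [r4c3∈{7}] only 7 remains possible at r4c3. So r4c3=7.
Step 37. [r9c2∈{4}] only 4 remains possible at r9c2, so r9c2=4.
Step 38. [r3c5∈{5}] nothing but 5 survives at r3c5 ⇒ r3c5=5.
Step 39. [r1c1∈{4}] r1c1 has the single candidate 4, so r1c1=4.
Step 40. [r8c5∈{9}] only 9 remains possible at r8c5 ⇒ r8c5=9.
Step 41. [r6c6∈{3}] r6c6 is down to just 3. So r6c6=3.
Step 42. [r1c3∈{2}] nothing but 2 survives at r1c3, so r1c3=2.
Step 43. [r6c8∈{1}] r6c8's peers cover all but 1, so r6c8=1.
Step 44. [r1c6∈{8}] r1c6 is down to just 8 ⇒ r1c6=8.
Step 45. [r9c9∈{3}] r9c9's peers cover all but 3 ⇒ r9c9=3.
Step 46. [r3c7∈{2}] only 2 remains possible at r3c7, so r3c7=2.
Step 47. [r1c9∈{6}] only 6 remains possible at r1c9 ⇒ r1c9=6.
Step 48. [r9c5∈{6}] nothing but 6 survives at r9c5. So r9c5=6.

Answer: 4 3 2 7 1 8 9 5 6 / 6 9 5 2 3 4 1 7 8 / 8 7 1 9 5 6 2 3 4 / 2 1 7 6 4 9 3 8 5 / 3 5 4 1 8 7 6 9 2 / 9 8 6 5 2 3 4 1 7 / 1 2 3 4 7 5 8 6 9 / 7 6 8 3 9 2 5 4 1 / 5 4 9 8 6 1 7 2 3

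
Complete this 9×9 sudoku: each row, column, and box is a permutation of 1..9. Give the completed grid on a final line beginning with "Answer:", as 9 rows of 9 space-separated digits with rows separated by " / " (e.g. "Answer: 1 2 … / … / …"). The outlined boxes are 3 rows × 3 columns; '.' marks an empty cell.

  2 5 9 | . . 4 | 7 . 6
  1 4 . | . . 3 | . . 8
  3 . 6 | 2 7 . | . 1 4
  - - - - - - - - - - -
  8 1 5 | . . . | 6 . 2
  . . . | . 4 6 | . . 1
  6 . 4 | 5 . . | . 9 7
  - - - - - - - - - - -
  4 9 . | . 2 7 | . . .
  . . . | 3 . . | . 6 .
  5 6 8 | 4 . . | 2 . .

Step 1. [r4c6∈{9}] only 9 remains possible at r4c6. So r4c6=9.
Step 2. [r9c6∈{1}] only 1 remains possible at r9c6, so r9c6=1.
Step 3. [r7c3∈{1,3}] 3 has one home in box 7: r7c3, so r7c3=3.
Step 4. [r7c9∈{5}] only 5 remains possible at r7c9 ⇒ r7c9=5.
Step 5. [r7c8∈{8}] r7c8 is down to just 8. So r7c8=8.
Step 6. [r9c5∈{9}] r9c5 is down to just 9 ⇒ r9c5=9.
Step 7. [r3c7∈{5,9}] 9 has one home in row 3: r3c7, so r3c7=9.
Step 8. [r3c6∈{5,8}] r3c6 is the only open cell in row 3 admitting 5 ⇒ r3c6=5.
Step 9. [r8c1∈{7}] r8c1 has the single candidate 7, so r8c1=7.
Step 10. [r5c2∈{2,3,7}] col 2 places 7 nowhere but r5c2. So r5c2=7.
Step 11. [r5c4∈{8}] r5c4 is down to just 8 ⇒ r5c4=8.
Step 12. [r1c8∈{3}] only 3 remains possible at r1c8. So r1c8=3.
Step 13. [r6c2∈{2,3}] in col 2, 3 fits only at r6c2. So r6c2=3.
Step 14. [r8c3∈{1,2}] in col 3, 1 fits only at r8c3. So r8c3=1.
Step 15. [r1c5∈{1,8}] in row 1, 8 fits only at r1c5 ⇒ r1c5=8.
Step 16. [r5c8∈{5}] r5c8 is down to just 5, so r5c8=5.
Step 17. [r7c4∈{6}] r7c4 has the single candidate 6 ⇒ r7c4=6.
Step 18. [r2c5∈{6}] r2c5's peers cover all but 6, so r2c5=6.
Step 19. [r8c5∈{5}] only 5 remains possible at r8c5, so r8c5=5.
Step 20. [r1c4∈{1}] r1c4's peers cover all but 1, so r1c4=1.
Step 21. [r4c8∈{4}] r4c8 is down to just 4, so r4c8=4.
Step 22. [r2c7∈{5}] r2c7 has the single candidate 5 ⇒ r2c7=5.
Step 23. [r8c6∈{8}] nothing but 8 survives at r8c6, so r8c6=8.
Step 24. [r2c3∈{7}] r2c3 is down to just 7, so r2c3=7.
Step 25. [r6c5∈{1}] r6c5's peers cover all but 1, so r6c5=1.
Step 26. [r9c8∈{7}] r9c8's peers cover all but 7 ⇒ r9c8=7.
Step 27. [r6c6∈{2}] r6c6 has the single candidate 2. So r6c6=2.
Step 28. [r8c9∈{9}] r8c9 is down to just 9 ⇒ r8c9=9.
Step 29. [r4c5∈{3}] r4c5's peers cover all but 3, so r4c5=3.
Step 30. [r3c2∈{8}] r3c2 has the single candidate 8. So r3c2=8.
Step 31. [r8c2∈{2}] r8c2 has the single candidate 2 ⇒ r8c2=2.
Step 32. [r2c8∈{2}] r2c8 is down to just 2, so r2c8=2.
Step 33. [r5c3∈{2}] nothing but 2 survives at r5c3, so r5c3=2.
Step 34. [r5c1∈{9}] nothing but 9 survives at r5c1, so r5c1=9.
Step 35. [r5c7∈{3}] only 3 remains possible at r5c7. So r5c7=3.
Step 36. [r9c9∈{3}] only 3 remains possible at r9c9. So r9c9=3.
Step 37. [r2c4∈{9}] r2c4 is down to just 9. So r2c4=9.
Step 38. [r4c4∈{7}] only 7 remains possible at r4c4, so r4c4=7.
Step 39. [r7c7∈{1}] r7c7 is down to just 1. So r7c7=1.
Step 40. [r8c7∈{4}] r8c7 has the single candidate 4 ⇒ r8c7=4.
Step 41. [r6c7∈{8}] r6c7 is down to just 8. So r6c7=8.

Answer: 2 5 9 1 8 4 7 3 6 / 1 4 7 9 6 3 5 2 8 / 3 8 6 2 7 5 9 1 4 / 8 1 5 7 3 9 6 4 2 / 9 7 2 8 4 6 3 5 1 / 6 3 4 5 1 2 8 9 7 / 4 9 3 6 2 7 1 8 5 / 7 2 1 3 5 8 4 6 9 / 5 6 8 4 9 1 2 7 3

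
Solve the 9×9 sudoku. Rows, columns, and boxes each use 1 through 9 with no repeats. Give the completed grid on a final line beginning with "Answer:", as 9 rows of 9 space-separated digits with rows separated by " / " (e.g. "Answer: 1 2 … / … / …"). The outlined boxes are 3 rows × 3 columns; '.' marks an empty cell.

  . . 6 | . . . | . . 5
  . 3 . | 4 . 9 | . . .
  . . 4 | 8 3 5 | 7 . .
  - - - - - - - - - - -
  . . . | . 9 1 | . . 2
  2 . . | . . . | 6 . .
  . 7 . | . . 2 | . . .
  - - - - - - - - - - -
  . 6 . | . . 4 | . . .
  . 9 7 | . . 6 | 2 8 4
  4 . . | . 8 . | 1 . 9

Step 1. [r2c7∈{8}] r2c7 is down to just 8. So r2c7=8.
Step 2. [r1c6∈{7}] r1c6 is down to just 7. So r1c6=7.
Step 3. [r9c6∈{3}] nothing but 3 survives at r9c6, so r9c6=3.
Step 4. [r8c1∈{1,3,5}] in row 8, 3 fits only at r8c1 ⇒ r8c1=3.
Step 5. [r2c5∈{1,2,6}] in box 2, 6 fits only at r2c5, so r2c5=6.
Step 6. [r2c9∈{1}] r2c9 has the single candidate 1 ⇒ r2c9=1.
Step 7. [r7c4∈{1,2,5,7,9}] across row 7, 9 lands solely at r7c4. So r7c4=9.
Step 8. [r2c8∈{2}] only 2 remains possible at r2c8 ⇒ r2c8=2.
Step 9. [r2c3∈{5}] r2c3's peers cover all but 5 ⇒ r2c3=5.
Step 10. [r3c2∈{1,2}] r3c2 is the only open cell in row 3 admitting 2 ⇒ r3c2=2.
Step 11. [r3c1∈{1,9}] row 3 places 1 nowhere but r3c1. So r3c1=1.
Step 12. [r5c2∈{1,4,5,8}] across col 2, 1 lands solely at r5c2, so r5c2=1.
Step 13. [r3c8∈{6,9}] row 3 places 9 nowhere but r3c8 ⇒ r3c8=9.
Step 14. [r6c7∈{3,4,5,9}] across col 7, 9 lands solely at r6c7, so r6c7=9.
Step 15. [r4c2∈{4,5,8}] across col 2, 4 lands solely at r4c2 ⇒ r4c2=4.
Step 16. [r7c3∈{1,2,8}] in col 3, 1 fits only at r7c3 ⇒ r7c3=1.
Step 17. [r7c1∈{5,8}] row 7 places 8 nowhere but r7c1 ⇒ r7c1=8.
Step 18. [r7c5∈{2,5,7}] in row 7, 2 fits only at r7c5. So r7c5=2.
Step 19. [r5c5∈{4,5,7}] col 5 places 7 nowhere but r5c5, so r5c5=7.
Step 20. [r4c8∈{3,5,7}] r4c8 is the only open cell in row 4 admitting 7. So r4c8=7.
Step 21. [r5c8∈{3,4,5}] in row 5, 4 fits only at r5c8. So r5c8=4.
Step 22. [r5c4∈{3,5}] r5c4 is the only open cell in row 5 admitting 5. So r5c4=5.
Step 23. [r1c8∈{3}] r1c8 is down to just 3, so r1c8=3.
Step 24. [r7c8∈{5}] r7c8's peers cover all but 5 ⇒ r7c8=5.
Step 25. [r4c3∈{3,8}] row 4 places 8 nowhere but r4c3, so r4c3=8.
Step 26. [r6c3∈{3}] r6c3's peers cover all but 3. So r6c3=3.
Step 27. [r5c9∈{3,8}] r5c9 is the only open cell in row 5 admitting 3 ⇒ r5c9=3.
Step 28. [r8c4∈{1}] r8c4 has the single candidate 1, so r8c4=1.
Step 29. [r6c1∈{5,6}] 5 has one home in row 6: r6c1. So r6c1=5.
Step 30. [r6c4∈{6}] r6c4 has the single candidate 6 ⇒ r6c4=6.
Step 31. [r1c7∈{4}] only 4 remains possible at r1c7 ⇒ r1c7=4.
Step 32. [r9c3∈{2}] r9c3's peers cover all but 2. So r9c3=2.
Step 33. [r6c5∈{4}] r6c5's peers cover all but 4 ⇒ r6c5=4.
Step 34. [r9c2∈{5}] r9c2 is down to just 5, so r9c2=5.
Step 35. [r5c6∈{8}] r5c6 is down to just 8 ⇒ r5c6=8.
Step 36. [r9c4∈{7}] r9c4's peers cover all but 7. So r9c4=7.
Step 37. [r7c7∈{3}] nothing but 3 survives at r7c7 ⇒ r7c7=3.
Step 38. [r6c8∈{1}] r6c8 is down to just 1, so r6c8=1.
Step 39. [r4c7∈{5}] nothing but 5 survives at r4c7 ⇒ r4c7=5.
Step 40. [r6c9∈{8}] r6c9 is down to just 8, so r6c9=8.
Step 41. [r7c9∈{7}] nothing but 7 survives at r7c9, so r7c9=7.
Step 42. [r5c3∈{9}] r5c3's peers cover all but 9, so r5c3=9.
Step 43. [r1c4∈{2}] r1c4's peers cover all but 2 ⇒ r1c4=2.
Step 44. [r1c2∈{8}] r1c2 is down to just 8. So r1c2=8.
Step 45. [r1c5∈{1}] only 1 remains possible at r1c5 ⇒ r1c5=1.
Step 46. [r9c8∈{6}] r9c8 is down to just 6, so r9c8=6.
Step 47. [r4c1∈{6}] r4c1 has the single candidate 6 ⇒ r4c1=6.
Step 48. [r1c1∈{9}] r1c1 is down to just 9, so r1c1=9.
Step 49. [r8c5∈{5}] only 5 remains possible at r8c5 ⇒ r8c5=5.
Step 50. [r4c4∈{3}] nothing but 3 survives at r4c4, so r4c4=3.
Step 51. [r3c9∈{6}] r3c9's peers cover all but 6 ⇒ r3c9=6.
Step 52. [r2c1∈{7}] r2c1's peers cover all but 7, so r2c1=7.

Answer: 9 8 6 2 1 7 4 3 5 / 7 3 5 4 6 9 8 2 1 / 1 2 4 8 3 5 7 9 6 / 6 4 8 3 9 1 5 7 2 / 2 1 9 5 7 8 6 4 3 / 5 7 3 6 4 2 9 1 8 / 8 6 1 9 2 4 3 5 7 / 3 9 7 1 5 6 2 8 4 / 4 5 2 7 8 3 1 6 9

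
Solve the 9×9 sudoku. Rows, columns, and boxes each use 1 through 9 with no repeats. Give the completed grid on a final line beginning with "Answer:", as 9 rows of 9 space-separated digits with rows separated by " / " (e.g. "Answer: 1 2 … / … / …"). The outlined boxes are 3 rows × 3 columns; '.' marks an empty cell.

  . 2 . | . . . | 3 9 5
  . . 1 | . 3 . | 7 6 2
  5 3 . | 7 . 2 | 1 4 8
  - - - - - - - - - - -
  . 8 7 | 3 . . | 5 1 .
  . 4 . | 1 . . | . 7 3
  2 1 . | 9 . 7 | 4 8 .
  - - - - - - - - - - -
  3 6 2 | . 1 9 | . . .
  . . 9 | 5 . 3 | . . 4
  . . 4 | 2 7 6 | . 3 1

Step 1. [r1c4∈{4,6,8}] across col 4, 6 lands solely at r1c4, so r1c4=6.
Step 2. [r8c5∈{8}] r8c5 is down to just 8. So r8c5=8.
Step 3. [r1c5∈{4}] nothing but 4 survives at r1c5. So r1c5=4.
Step 4. [r5c7∈{2,6,9}] in box 6, 2 fits only at r5c7 ⇒ r5c7=2.
Step 5. [r2c4∈{8}] only 8 remains possible at r2c4, so r2c4=8.
Step 6. [r6c9∈{6}] r6c9's peers cover all but 6. So r6c9=6.
Step 7. [r5c1∈{6,9}] 9 has one home in row 5: r5c1, so r5c1=9.
Step 8. [r6c5∈{5}] only 5 remains possible at r6c5 ⇒ r6c5=5.
Step 9. [r4c1∈{6}] r4c1 is down to just 6 ⇒ r4c1=6.
Step 10. [r1c1∈{7,8}] r1c1 is the only open cell in row 1 admitting 7, so r1c1=7.
Step 11. [r9c7∈{8,9}] row 9 places 9 nowhere but r9c7 ⇒ r9c7=9.
Step 12. [r2c1∈{4}] r2c1 has the single candidate 4, so r2c1=4.
Step 13. [r1c3∈{8}] nothing but 8 survives at r1c3 ⇒ r1c3=8.
Step 14. [r8c2∈{7}] r8c2 has the single candidate 7 ⇒ r8c2=7.
Step 15. [r7c7∈{8}] r7c7 has the single candidate 8 ⇒ r7c7=8.
Step 16. [r8c1∈{1}] r8c1 is down to just 1. So r8c1=1.
Step 17. [r7c9∈{7}] r7c9's peers cover all but 7 ⇒ r7c9=7.
Step 18. [r8c8∈{2}] only 2 remains possible at r8c8, so r8c8=2.
Step 19. [r2c2∈{9}] r2c2 is down to just 9 ⇒ r2c2=9.
Step 20. [r3c3∈{6}] only 6 remains possible at r3c3 ⇒ r3c3=6.
Step 21. [r9c2∈{5}] r9c2 is down to just 5, so r9c2=5.
Step 22. [r4c9∈{9}] r4c9's peers cover all but 9, so r4c9=9.
Step 23. [r7c4∈{4}] only 4 remains possible at r7c4 ⇒ r7c4=4.
Step 24. [r2c6∈{5}] r2c6 has the single candidate 5. So r2c6=5.
Step 25. [r5c5∈{6}] only 6 remains possible at r5c5. So r5c5=6.
Step 26. [r4c6∈{4}] only 4 remains possible at r4c6 ⇒ r4c6=4.
Step 27. [r3c5∈{9}] r3c5 is down to just 9 ⇒ r3c5=9.
Step 28. [r7c8∈{5}] nothing but 5 survives at r7c8, so r7c8=5.
Step 29. [r5c3∈{5}] r5c3 has the single candidate 5 ⇒ r5c3=5.
Step 30. [r5c6∈{8}] only 8 remains possible at r5c6. So r5c6=8.
Step 31. [r4c5∈{2}] r4c5 is down to just 2, so r4c5=2.
Step 32. [r1c6∈{1}] r1c6's peers cover all but 1, so r1c6=1.
Step 33. [r8c7∈{6}] nothing but 6 survives at r8c7, so r8c7=6.
Step 34. [r6c3∈{3}] nothing but 3 survives at r6c3. So r6c3=3.
Step 35. [r9c1∈{8}] r9c1's peers cover all but 8 ⇒ r9c1=8.

Answer: 7 2 8 6 4 1 3 9 5 / 4 9 1 8 3 5 7 6 2 / 5 3 6 7 9 2 1 4 8 / 6 8 7 3 2 4 5 1 9 / 9 4 5 1 6 8 2 7 3 / 2 1 3 9 5 7 4 8 6 / 3 6 2 4 1 9 8 5 7 / 1 7 9 5 8 3 6 2 4 / 8 5 4 2 7 6 9 3 1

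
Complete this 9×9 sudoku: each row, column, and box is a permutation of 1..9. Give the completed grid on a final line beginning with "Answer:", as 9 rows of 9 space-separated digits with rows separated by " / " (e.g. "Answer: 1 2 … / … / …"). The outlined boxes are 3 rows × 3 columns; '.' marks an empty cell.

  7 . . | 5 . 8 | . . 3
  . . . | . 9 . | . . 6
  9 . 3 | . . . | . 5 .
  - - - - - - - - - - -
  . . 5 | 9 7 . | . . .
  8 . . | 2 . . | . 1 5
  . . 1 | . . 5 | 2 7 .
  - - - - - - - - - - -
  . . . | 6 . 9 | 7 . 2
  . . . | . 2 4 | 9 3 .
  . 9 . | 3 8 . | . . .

Step 1. [r4c6∈{1,3,6}] 1 has one home in row 4: r4c6. So r4c6=1.
Step 2. [r3c9∈{1,4,7,8}] 7 has one home in col 9: r3c9 ⇒ r3c9=7.
Step 3. [r9c7∈{1,4,5,6}] in col 7, 5 fits only at r9c7. So r9c7=5.
Step 4. [r9c8∈{4,6}] in box 9, 6 fits only at r9c8 ⇒ r9c8=6.
Step 5. [r7c5∈{1,5}] r7c5 is the only open cell in col 5 admitting 5, so r7c5=5.
Step 6. [r8c4∈{1,7}] box 8 places 1 nowhere but r8c4 ⇒ r8c4=1.
Step 7. [r3c4∈{4}] only 4 remains possible at r3c4 ⇒ r3c4=4.
Step 8. [r8c9∈{8}] only 8 remains possible at r8c9. So r8c9=8.
Step 9. [r7c8∈{4}] r7c8 is down to just 4. So r7c8=4.
Step 10. [r4c9∈{4}] r4c9 is down to just 4. So r4c9=4.
Step 11. [r5c3∈{4,6,7,9}] r5c3 is the only open cell in row 5 admitting 9 ⇒ r5c3=9.
Step 12. [r5c2∈{3,4,6,7}] r5c2 is the only open cell in row 5 admitting 7, so r5c2=7.
Step 13. [r5c5∈{3,4,6}] row 5 places 4 nowhere but r5c5 ⇒ r5c5=4.
Step 14. [r6c5∈{3,6}] r6c5 is the only open cell in col 5 admitting 3, so r6c5=3.
Step 15. [r8c3∈{6,7}] row 8 places 7 nowhere but r8c3. So r8c3=7.
Step 16. [r1c3∈{2,4,6}] across col 3, 6 lands solely at r1c3 ⇒ r1c3=6.
Step 17. [r1c5∈{1}] r1c5 has the single candidate 1. So r1c5=1.
Step 18. [r1c7∈{4}] r1c7 is down to just 4. So r1c7=4.
Step 19. [r1c2∈{2}] r1c2 is down to just 2 ⇒ r1c2=2.
Step 20. [r4c1∈{2,3,6}] r4c1 is the only open cell in row 4 admitting 2. So r4c1=2.
Step 21. [r4c2∈{3,6}] 3 has one home in box 4: r4c2 ⇒ r4c2=3.
Step 22. [r4c8∈{8}] r4c8 is down to just 8. So r4c8=8.
Step 23. [r2c6∈{2,3,7}] in row 2, 3 fits only at r2c6 ⇒ r2c6=3.
Step 24. [r5c6∈{6}] r5c6 is down to just 6 ⇒ r5c6=6.
Step 25. [r7c3∈{8}] r7c3's peers cover all but 8 ⇒ r7c3=8.
Step 26. [r7c2∈{1}] r7c2 has the single candidate 1 ⇒ r7c2=1.
Step 27. [r2c3∈{4}] nothing but 4 survives at r2c3. So r2c3=4.
Step 28. [r2c1∈{1,5}] col 1 places 1 nowhere but r2c1 ⇒ r2c1=1.
Step 29. [r6c2∈{4,6}] across col 2, 4 lands solely at r6c2, so r6c2=4.
Step 30. [r8c2∈{5,6}] r8c2 is the only open cell in col 2 admitting 6, so r8c2=6.
Step 31. [r2c7∈{8}] only 8 remains possible at r2c7. So r2c7=8.
Step 32. [r2c2∈{5}] r2c2 is down to just 5, so r2c2=5.
Step 33. [r6c9∈{9}] only 9 remains possible at r6c9 ⇒ r6c9=9.
Step 34. [r9c1∈{4}] nothing but 4 survives at r9c1 ⇒ r9c1=4.
Step 35. [r3c7∈{1}] r3c7 is down to just 1, so r3c7=1.
Step 36. [r3c2∈{8}] r3c2 has the single candidate 8. So r3c2=8.
Step 37. [r9c3∈{2}] only 2 remains possible at r9c3. So r9c3=2.
Step 38. [r9c9∈{1}] only 1 remains possible at r9c9 ⇒ r9c9=1.
Step 39. [r9c6∈{7}] only 7 remains possible at r9c6. So r9c6=7.
Step 40. [r4c7∈{6}] r4c7 is down to just 6. So r4c7=6.
Step 41. [r3c6∈{2}] r3c6 has the single candidate 2 ⇒ r3c6=2.
Step 42. [r6c1∈{6}] only 6 remains possible at r6c1, so r6c1=6.
Step 43. [r1c8∈{9}] nothing but 9 survives at r1c8, so r1c8=9.
Step 44. [r7c1∈{3}] r7c1 is down to just 3. So r7c1=3.
Step 45. [r5c7∈{3}] r5c7's peers cover all but 3, so r5c7=3.
Step 46. [r2c8∈{2}] nothing but 2 survives at r2c8, so r2c8=2.
Step 47. [r2c4∈{7}] r2c4 is down to just 7, so r2c4=7.
Step 48. [r3c5∈{6}] nothing but 6 survives at r3c5, so r3c5=6.
Step 49. [r8c1∈{5}] nothing but 5 survives at r8c1 ⇒ r8c1=5.
Step 50. [r6c4∈{8}] r6c4 has the single candidate 8. So r6c4=8.

Answer: 7 2 6 5 1 8 4 9 3 / 1 5 4 7 9 3 8 2 6 / 9 8 3 4 6 2 1 5 7 / 2 3 5 9 7 1 6 8 4 / 8 7 9 2 4 6 3 1 5 / 6 4 1 8 3 5 2 7 9 / 3 1 8 6 5 9 7 4 2 / 5 6 7 1 2 4 9 3 8 / 4 9 2 3 8 7 5 6 1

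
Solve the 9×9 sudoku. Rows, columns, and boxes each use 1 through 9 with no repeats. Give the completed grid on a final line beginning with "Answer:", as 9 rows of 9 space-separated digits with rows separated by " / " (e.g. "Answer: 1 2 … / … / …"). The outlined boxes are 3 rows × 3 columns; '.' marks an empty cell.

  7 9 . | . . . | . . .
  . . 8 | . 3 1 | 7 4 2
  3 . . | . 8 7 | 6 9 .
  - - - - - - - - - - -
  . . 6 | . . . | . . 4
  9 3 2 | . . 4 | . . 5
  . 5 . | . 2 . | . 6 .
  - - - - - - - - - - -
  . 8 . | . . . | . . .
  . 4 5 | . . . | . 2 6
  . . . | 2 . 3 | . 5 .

Step 1. [r8c1∈{1}] r8c1 has the single candidate 1, so r8c1=1.
Step 2. [r8c7∈{3,8,9}] row 8 places 3 nowhere but r8c7 ⇒ r8c7=3.
Step 3. [r3c9∈{1}] r3c9 is down to just 1 ⇒ r3c9=1.
Step 4. [r3c4∈{4,5}] 5 has one home in row 3: r3c4, so r3c4=5.
Step 5. [r4c2∈{1,7}] 1 has one home in col 2: r4c2 ⇒ r4c2=1.
Step 6. [r4c1∈{8}] r4c1 is down to just 8 ⇒ r4c1=8.
Step 7. [r2c4∈{6,9}] row 2 places 9 nowhere but r2c4, so r2c4=9.
Step 8. [r6c3∈{4,7}] box 4 places 7 nowhere but r6c3 ⇒ r6c3=7.
Step 9. [r9c3∈{9}] r9c3 has the single candidate 9, so r9c3=9.
Step 10. [r9c1∈{6}] r9c1's peers cover all but 6 ⇒ r9c1=6.
Step 11. [r9c2∈{7}] r9c2 is down to just 7, so r9c2=7.
Step 12. [r7c9∈{7,9}] in col 9, 7 fits only at r7c9, so r7c9=7.
Step 13. [r7c7∈{1,4,9}] across box 9, 9 lands solely at r7c7, so r7c7=9.
Step 14. [r7c8∈{1}] r7c8 has the single candidate 1 ⇒ r7c8=1.
Step 15. [r6c9∈{3,8,9}] in col 9, 9 fits only at r6c9 ⇒ r6c9=9.
Step 16. [r6c6∈{8}] r6c6 has the single candidate 8, so r6c6=8.
Step 17. [r4c8∈{3,7}] across box 6, 3 lands solely at r4c8. So r4c8=3.
Step 18. [r4c4∈{7}] r4c4 has the single candidate 7, so r4c4=7.
Step 19. [r1c8∈{8}] r1c8 is down to just 8 ⇒ r1c8=8.
Step 20. [r6c7∈{1}] only 1 remains possible at r6c7. So r6c7=1.
Step 21. [r9c7∈{4,8}] in col 7, 4 fits only at r9c7, so r9c7=4.
Step 22. [r5c4∈{1,6}] across col 4, 1 lands solely at r5c4. So r5c4=1.
Step 23. [r5c5∈{6}] r5c5 has the single candidate 6 ⇒ r5c5=6.
Step 24. [r1c5∈{4}] r1c5's peers cover all but 4, so r1c5=4.
Step 25. [r7c5∈{5}] only 5 remains possible at r7c5 ⇒ r7c5=5.
Step 26. [r4c5∈{9}] only 9 remains possible at r4c5, so r4c5=9.
Step 27. [r7c6∈{6}] nothing but 6 survives at r7c6, so r7c6=6.
Step 28. [r7c1∈{2}] r7c1's peers cover all but 2, so r7c1=2.
Step 29. [r9c9∈{8}] r9c9's peers cover all but 8, so r9c9=8.
Step 30. [r2c2∈{6}] r2c2 has the single candidate 6. So r2c2=6.
Step 31. [r6c4∈{3}] r6c4 has the single candidate 3 ⇒ r6c4=3.
Step 32. [r8c4∈{8}] r8c4 has the single candidate 8 ⇒ r8c4=8.
Step 33. [r8c5∈{7}] r8c5 is down to just 7, so r8c5=7.
Step 34. [r1c7∈{5}] only 5 remains possible at r1c7, so r1c7=5.
Step 35. [r8c6∈{9}] r8c6 has the single candidate 9, so r8c6=9.
Step 36. [r4c6∈{5}] only 5 remains possible at r4c6, so r4c6=5.
Step 37. [r1c4∈{6}] r1c4's peers cover all but 6 ⇒ r1c4=6.
Step 38. [r1c6∈{2}] r1c6's peers cover all but 2, so r1c6=2.
Step 39. [r2c1∈{5}] r2c1 is down to just 5. So r2c1=5.
Step 40. [r3c3∈{4}] r3c3 is down to just 4 ⇒ r3c3=4.
Step 41. [r1c3∈{1}] r1c3 is down to just 1 ⇒ r1c3=1.
Step 42. [r9c5∈{1}] r9c5 has the single candidate 1. So r9c5=1.
Step 43. [r5c8∈{7}] r5c8's peers cover all but 7. So r5c8=7.
Step 44. [r5c7∈{8}] only 8 remains possible at r5c7 ⇒ r5c7=8.
Step 45. [r1c9∈{3}] nothing but 3 survives at r1c9. So r1c9=3.
Step 46. [r6c1∈{4}] r6c1 has the single candidate 4, so r6c1=4.
Step 47. [r7c4∈{4}] r7c4's peers cover all but 4, so r7c4=4.
Step 48. [r4c7∈{2}] r4c7 has the single candidate 2. So r4c7=2.
Step 49. [r7c3∈{3}] r7c3 is down to just 3 ⇒ r7c3=3.
Step 50. [r3c2∈{2}] r3c2 has the single candidate 2 ⇒ r3c2=2.

Answer: 7 9 1 6 4 2 5 8 3 / 5 6 8 9 3 1 7 4 2 / 3 2 4 5 8 7 6 9 1 / 8 1 6 7 9 5 2 3 4 / 9 3 2 1 6 4 8 7 5 / 4 5 7 3 2 8 1 6 9 / 2 8 3 4 5 6 9 1 7 / 1 4 5 8 7 9 3 2 6 / 6 7 9 2 1 3 4 5 8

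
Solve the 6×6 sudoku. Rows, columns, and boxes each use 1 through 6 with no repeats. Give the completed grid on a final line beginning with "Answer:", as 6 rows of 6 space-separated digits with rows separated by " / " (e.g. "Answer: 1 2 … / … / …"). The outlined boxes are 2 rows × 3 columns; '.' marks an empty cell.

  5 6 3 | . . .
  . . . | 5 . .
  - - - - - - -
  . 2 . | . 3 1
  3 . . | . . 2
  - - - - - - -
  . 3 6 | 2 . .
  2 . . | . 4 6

Step 1. [r4c5∈{5,6}] r4c5 is the only open cell in box 4 admitting 5. So r4c5=5.
Step 2. [r5c5∈{1}] r5c5 is down to just 1, so r5c5=1.
Step 3. [r2c1∈{1,4}] in col 1, 1 fits only at r2c1, so r2c1=1.
Step 4. [r2c2∈{4}] r2c2 has the single candidate 4 ⇒ r2c2=4.
Step 5. [r3c3∈{4,5}] r3c3 is the only open cell in row 3 admitting 5, so r3c3=5.
Step 6. [r4c3∈{1,4}] r4c3 is the only open cell in col 3 admitting 4. So r4c3=4.
Step 7. [r3c4∈{4,6}] r3c4 is the only open cell in row 3 admitting 4. So r3c4=4.
Step 8. [r2c3∈{2}] r2c3 is down to just 2 ⇒ r2c3=2.
Step 9. [r6c2∈{1,5}] across row 6, 5 lands solely at r6c2 ⇒ r6c2=5.
Step 10. [r3c1∈{6}] r3c1's peers cover all but 6 ⇒ r3c1=6.
Step 11. [r2c5∈{6}] r2c5's peers cover all but 6, so r2c5=6.
Step 12. [r6c4∈{3}] only 3 remains possible at r6c4. So r6c4=3.
Step 13. [r5c6∈{5}] nothing but 5 survives at r5c6, so r5c6=5.
Step 14. [r2c6∈{3}] nothing but 3 survives at r2c6, so r2c6=3.
Step 15. [r5c1∈{4}] nothing but 4 survives at r5c1, so r5c1=4.
Step 16. [r6c3∈{1}] r6c3 has the single candidate 1 ⇒ r6c3=1.
Step 17. [r1c4∈{1}] r1c4 has the single candidate 1, so r1c4=1.
Step 18. [r1c6∈{4}] r1c6's peers cover all but 4, so r1c6=4.
Step 19. [r4c2∈{1}] r4c2 has the single candidate 1, so r4c2=1.
Step 20. [r4c4∈{6}] r4c4 has the single candidate 6 ⇒ r4c4=6.
Step 21. [r1c5∈{2}] r1c5's peers cover all but 2. So r1c5=2.

Answer: 5 6 3 1 2 4 / 1 4 2 5 6 3 / 6 2 5 4 3 1 / 3 1 4 6 5 2 / 4 3 6 2 1 5 / 2 5 1 3 4 6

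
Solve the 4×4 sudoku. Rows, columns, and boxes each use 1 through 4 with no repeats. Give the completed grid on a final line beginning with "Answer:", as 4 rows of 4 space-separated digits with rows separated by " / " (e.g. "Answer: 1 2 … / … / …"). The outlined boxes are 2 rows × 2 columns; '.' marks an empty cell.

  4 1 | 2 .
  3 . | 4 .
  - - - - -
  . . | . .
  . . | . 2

Step 1. [r3c4∈{1,3,4}] in col 4, 4 fits only at r3c4 ⇒ r3c4=4.
Step 2. [r4c1∈{1}] nothing but 1 survives at r4c1 ⇒ r4c1=1.
Step 3. [r4c3∈{3}] r4c3 is down to just 3. So r4c3=3.
Step 4. [r2c2∈{2}] r2c2 has the single candidate 2 ⇒ r2c2=2.
Step 5. [r4c2∈{4}] r4c2's peers cover all but 4. So r4c2=4.
Step 6. [r3c1∈{2}] nothing but 2 survives at r3c1. So r3c1=2.
Step 7. [r2c4∈{1}] only 1 remains possible at r2c4 ⇒ r2c4=1.
Step 8. [r3c2∈{3}] r3c2 is down to just 3 ⇒ r3c2=3.
Step 9. [r3c3∈{1}] nothing but 1 survives at r3c3 ⇒ r3c3=1.
Step 10. [r1c4∈{3}] nothing but 3 survives at r1c4. So r1c4=3.

Answer: 4 1 2 3 / 3 2 4 1 / 2 3 1 4 / 1 4 3 2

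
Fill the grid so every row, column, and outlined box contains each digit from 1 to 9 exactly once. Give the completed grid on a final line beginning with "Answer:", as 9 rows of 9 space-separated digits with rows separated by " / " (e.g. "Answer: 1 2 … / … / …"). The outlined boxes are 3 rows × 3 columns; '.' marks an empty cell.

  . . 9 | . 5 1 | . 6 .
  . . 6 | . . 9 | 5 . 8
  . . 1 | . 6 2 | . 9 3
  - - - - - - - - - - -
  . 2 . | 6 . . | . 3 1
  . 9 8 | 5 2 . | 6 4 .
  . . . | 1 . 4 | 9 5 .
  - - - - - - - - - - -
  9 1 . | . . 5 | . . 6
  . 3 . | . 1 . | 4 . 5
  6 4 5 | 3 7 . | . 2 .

Step 1. [r2c2∈{7}] only 7 remains possible at r2c2, so r2c2=7.
Step 2. [r8c1∈{2,7,8}] r8c1 is the only open cell in box 7 admitting 8. So r8c1=8.
Step 3. [r2c4∈{4}] r2c4 is down to just 4. So r2c4=4.
Step 4. [r3c7∈{7}] r3c7 is down to just 7, so r3c7=7.
Step 5. [r7c8∈{7,8}] across col 8, 8 lands solely at r7c8. So r7c8=8.
Step 6. [r1c1∈{2,3,4}] row 1 places 3 nowhere but r1c1, so r1c1=3.
Step 7. [r6c1∈{7}] nothing but 7 survives at r6c1 ⇒ r6c1=7.
Step 8. [r6c5∈{3,8}] row 6 places 8 nowhere but r6c5 ⇒ r6c5=8.
Step 9. [r7c4∈{2}] r7c4's peers cover all but 2. So r7c4=2.
Step 10. [r3c2∈{5,8}] in col 2, 5 fits only at r3c2. So r3c2=5.
Step 11. [r7c3∈{7}] nothing but 7 survives at r7c3. So r7c3=7.
Step 12. [r5c9∈{7}] only 7 remains possible at r5c9. So r5c9=7.
Step 13. [r1c9∈{2,4}] row 1 places 4 nowhere but r1c9 ⇒ r1c9=4.
Step 14. [r3c4∈{8}] nothing but 8 survives at r3c4, so r3c4=8.
Step 15. [r3c1∈{4}] r3c1 is down to just 4, so r3c1=4.
Step 16. [r9c7∈{1}] r9c7's peers cover all but 1, so r9c7=1.
Step 17. [r4c7∈{8}] r4c7 is down to just 8 ⇒ r4c7=8.
Step 18. [r8c4∈{9}] r8c4 is down to just 9, so r8c4=9.
Step 19. [r6c9∈{2}] r6c9's peers cover all but 2. So r6c9=2.
Step 20. [r2c1∈{2}] r2c1 is down to just 2. So r2c1=2.
Step 21. [r1c2∈{8}] r1c2 is down to just 8. So r1c2=8.
Step 22. [r4c1∈{5}] r4c1 is down to just 5 ⇒ r4c1=5.
Step 23. [r6c3∈{3}] r6c3 has the single candidate 3, so r6c3=3.
Step 24. [r8c8∈{7}] only 7 remains possible at r8c8. So r8c8=7.
Step 25. [r8c6∈{6}] r8c6 has the single candidate 6. So r8c6=6.
Step 26. [r4c5∈{9}] r4c5's peers cover all but 9, so r4c5=9.
Step 27. [r2c8∈{1}] only 1 remains possible at r2c8, so r2c8=1.
Step 28. [r5c6∈{3}] only 3 remains possible at r5c6, so r5c6=3.
Step 29. [r1c4∈{7}] r1c4's peers cover all but 7 ⇒ r1c4=7.
Step 30. [r9c6∈{8}] r9c6 has the single candidate 8 ⇒ r9c6=8.
Step 31. [r7c5∈{4}] r7c5's peers cover all but 4, so r7c5=4.
Step 32. [r8c3∈{2}] r8c3 has the single candidate 2 ⇒ r8c3=2.
Step 33. [r5c1∈{1}] nothing but 1 survives at r5c1 ⇒ r5c1=1.
Step 34. [r9c9∈{9}] only 9 remains possible at r9c9. So r9c9=9.
Step 35. [r7c7∈{3}] r7c7's peers cover all but 3 ⇒ r7c7=3.
Step 36. [r1c7∈{2}] r1c7's peers cover all but 2, so r1c7=2.
Step 37. [r2c5∈{3}] nothing but 3 survives at r2c5. So r2c5=3.
Step 38. [r4c6∈{7}] nothing but 7 survives at r4c6 ⇒ r4c6=7.
Step 39. [r6c2∈{6}] nothing but 6 survives at r6c2. So r6c2=6.
Step 40. [r4c3∈{4}] r4c3 is down to just 4 ⇒ r4c3=4.

Answer: 3 8 9 7 5 1 2 6 4 / 2 7 6 4 3 9 5 1 8 / 4 5 1 8 6 2 7 9 3 / 5 2 4 6 9 7 8 3 1 / 1 9 8 5 2 3 6 4 7 / 7 6 3 1 8 4 9 5 2 / 9 1 7 2 4 5 3 8 6 / 8 3 2 9 1 6 4 7 5 / 6 4 5 3 7 8 1 2 9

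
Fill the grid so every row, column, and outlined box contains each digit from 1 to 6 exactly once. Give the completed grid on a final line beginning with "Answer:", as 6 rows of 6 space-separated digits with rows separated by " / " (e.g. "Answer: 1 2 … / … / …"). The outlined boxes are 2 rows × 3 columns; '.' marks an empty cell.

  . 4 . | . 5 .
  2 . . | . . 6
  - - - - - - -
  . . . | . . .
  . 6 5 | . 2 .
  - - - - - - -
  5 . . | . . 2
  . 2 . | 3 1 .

Step 1. [r3c4∈{1,4,5,6}] col 4 places 5 nowhere but r3c4, so r3c4=5.
Step 2. [r3c3∈{1,2,3,4}] across row 3, 2 lands solely at r3c3. So r3c3=2.
Step 3. [r3c5∈{3,4,6}] across row 3, 6 lands solely at r3c5 ⇒ r3c5=6.
Step 4. [r5c5∈{4}] r5c5 has the single candidate 4 ⇒ r5c5=4.
Step 5. [r2c5∈{3}] r2c5 is down to just 3, so r2c5=3.
Step 6. [r1c6∈{1}] r1c6 has the single candidate 1 ⇒ r1c6=1.
Step 7. [r6c3∈{4,6}] in col 3, 4 fits only at r6c3. So r6c3=4.
Step 8. [r2c3∈{1}] nothing but 1 survives at r2c3. So r2c3=1.
Step 9. [r5c2∈{1,3}] 1 has one home in row 5: r5c2 ⇒ r5c2=1.
Step 10. [r3c2∈{3}] nothing but 3 survives at r3c2, so r3c2=3.
Step 11. [r3c6∈{4}] only 4 remains possible at r3c6. So r3c6=4.
Step 12. [r6c1∈{6}] r6c1 has the single candidate 6, so r6c1=6.
Step 13. [r4c1∈{1,4}] r4c1 is the only open cell in row 4 admitting 4, so r4c1=4.
Step 14. [r1c3∈{3,6}] row 1 places 6 nowhere but r1c3, so r1c3=6.
Step 15. [r5c4∈{6}] nothing but 6 survives at r5c4 ⇒ r5c4=6.
Step 16. [r4c6∈{3}] r4c6 is down to just 3 ⇒ r4c6=3.
Step 17. [r3c1∈{1}] r3c1's peers cover all but 1. So r3c1=1.
Step 18. [r6c6∈{5}] r6c6's peers cover all but 5 ⇒ r6c6=5.
Step 19. [r1c1∈{3}] r1c1's peers cover all but 3, so r1c1=3.
Step 20. [r4c4∈{1}] r4c4 has the single candidate 1. So r4c4=1.
Step 21. [r2c2∈{5}] nothing but 5 survives at r2c2, so r2c2=5.
Step 22. [r2c4∈{4}] nothing but 4 survives at r2c4 ⇒ r2c4=4.
Step 23. [r5c3∈{3}] r5c3's peers cover all but 3, so r5c3=3.
Step 24. [r1c4∈{2}] r1c4's peers cover all but 2, so r1c4=2.

Answer: 3 4 6 2 5 1 / 2 5 1 4 3 6 / 1 3 2 5 6 4 / 4 6 5 1 2 3 / 5 1 3 6 4 2 / 6 2 4 3 1 5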